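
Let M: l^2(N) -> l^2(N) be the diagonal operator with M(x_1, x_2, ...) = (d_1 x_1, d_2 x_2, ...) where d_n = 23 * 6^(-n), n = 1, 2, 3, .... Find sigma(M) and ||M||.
sigma(M) = {23 * 6^(-n) : n ≥ 1} ∪ {0}; ||M|| = 23/6

A bounded diagonal operator on l^2 with diagonal entries d_n has spectrum equal to the closure of {d_n : n ≥ 1}: every d_n is an eigenvalue (with eigenvector e_n), so {d_n} ⊂ sigma(M); the spectrum is closed, so its closure is too; and for lambda not in the closure, (M - lambda I) has bounded inverse (the diagonal entries 1/(d_n - lambda) are bounded). For our sequence d_n = 23 * 6^(-n), n = 1, 2, 3, ...:
  - {d_n} = {23 * 6^(-n) : n ≥ 1}; the only limit point is 0
  - closure = {23 * 6^(-n) : n ≥ 1} ∪ {0}
For the norm: a diagonal operator has ||M|| = sup_n |d_n|. Here d_n = 23 * 6^(-n) is positive and decreasing, so sup_n |d_n| = d_1 = 23/6. So ||M|| = 23/6.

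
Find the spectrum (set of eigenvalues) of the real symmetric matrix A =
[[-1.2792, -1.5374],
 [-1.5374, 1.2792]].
sigma(A) ≈ {-2, 2}

A is real symmetric, so its spectrum consists of real eigenvalues. Expanding the characteristic polynomial of the displayed matrix gives
  det(λ I - A) = p(λ) = λ^2 + (0)λ + (-4).
Solving p(λ) = 0 yields eigenvalues ≈ -2, 2. (A is shown rounded to 4 decimals, so these recover the underlying integer eigenvalues to within that precision.)
Verification: the trace of A = 0 equals the sum of eigenvalues 0, and det(A) ≈ -4.0000 matches the eigenvalue product -4.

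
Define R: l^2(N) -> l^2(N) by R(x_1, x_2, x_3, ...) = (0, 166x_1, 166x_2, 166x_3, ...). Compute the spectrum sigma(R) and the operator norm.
sigma(R) = closed disk {z in C : |z| ≤ 166}; ||R|| = 166

Note R = 166·U where U is the unit right shift (U x)_k = x_{k-1} (with x_0 := 0); so ||R|| = 166||U|| and sigma(R) = 166·sigma(U). ||R x||^2 = sum_{k≥1} |166x_k|^2 = 27556||x||^2, so ||R|| = 166 and sigma(R) ⊂ {|z| ≤ 166}. For any |lambda| < 166, the equation (R - lambda I) x = 0 forces x_1 = 0, then 166x_k = lambda x_{k+1} ⇒ x = 0, so R has no eigenvalues. But (R - lambda I) is not surjective for |lambda| < 166: solving (R - lambda I) x = e_1 would require x_n proportional to (lambda/166)^(-n), which is not in l^2. So every |lambda| < 166 lies in the residual spectrum. The boundary |lambda| = 166 is in the approximate point spectrum (the spectrum is closed). Hence sigma(R) is the closed disk of radius 166.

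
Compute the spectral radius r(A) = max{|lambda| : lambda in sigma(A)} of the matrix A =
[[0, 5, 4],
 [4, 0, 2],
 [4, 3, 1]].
r(A) ≈ 7.6511

The eigenvalues of A are the roots of its characteristic polynomial. With M = A (coefficients from the trace, the sum of principal 2x2 minors, and det A):
  p(λ) = det(λ I - M) = λ^3 - λ^2 - 42λ - 68.
No integer candidate from the rational root theorem (±divisors of 68) is a root, so the roots are irrational. The cubic discriminant is Δ = 121588 > 0, so there are three distinct real roots. p(-5) = -8 and p(-4) = 20 have opposite signs, so a root lies in (-5, -4); Newton's method refines it to λ ≈ -4.7991. p(-2) = 4 and p(-1) = -28 have opposite signs, so a root lies in (-2, -1); Newton's method refines it to λ ≈ -1.8519. p(7) = -68 and p(8) = 44 have opposite signs, so a root lies in (7, 8); Newton's method refines it to λ ≈ 7.6511. Check (Vieta): the three roots sum to 1, matching tr M = 1.
Thus the eigenvalues (to 4 decimals) are -4.7991 (modulus 4.7991); -1.8519 (modulus 1.8519); 7.6511 (modulus 7.6511). The spectral radius is the largest modulus: r(A) ≈ 7.6511. (Cross-check: r(A) ≤ ||A||_2 ≈ 7.8187; equality holds whenever A is normal, though it can also hold for some non-normal A.)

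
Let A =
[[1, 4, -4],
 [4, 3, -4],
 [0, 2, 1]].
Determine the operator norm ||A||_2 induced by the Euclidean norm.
||A||_2 ≈ 8.3376 (= sqrt(largest eigenvalue of A^T A))

||A||_2 = sigma_max(A) = sqrt(lambda_max(A^T A)). Form the symmetric matrix M = A^T A =
[[17, 16, -20],
 [16, 29, -26],
 [-20, -26, 33]].
Its characteristic polynomial (trace, sum of principal 2x2 minors, determinant of M give the coefficients) is
  p(λ) = det(λ I - M) = λ^3 - 79λ^2 + 679λ - 1369.
No integer candidate from the rational root theorem (±divisors of 1369) is a root, so the roots are irrational. The cubic discriminant is Δ = 196507136 > 0, so there are three distinct real roots. p(3) = -16 and p(4) = 147 have opposite signs, so a root lies in (3, 4); Newton's method refines it to λ ≈ 3.0705. p(6) = 77 and p(7) = -144 have opposite signs, so a root lies in (6, 7); Newton's method refines it to λ ≈ 6.4138. p(69) = -2128 and p(70) = 2061 have opposite signs, so a root lies in (69, 70); Newton's method refines it to λ ≈ 69.5157. Check (Vieta): the three roots sum to 79, matching tr M = 79.
So the eigenvalues of A^T A are ≈ 3.0705, 6.4138, 69.5157 (all ≥ 0, as they must be for A^T A). The largest is λ_max ≈ 69.5157, hence ||A||_2 = sqrt(λ_max) ≈ 8.3376.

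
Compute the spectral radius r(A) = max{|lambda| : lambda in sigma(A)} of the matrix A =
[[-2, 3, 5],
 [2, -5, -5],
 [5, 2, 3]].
r(A) ≈ 7.2377

The eigenvalues of A are the roots of its characteristic polynomial. With M = A (coefficients from the trace, the sum of principal 2x2 minors, and det A):
  p(λ) = det(λ I - M) = λ^3 + 4λ^2 - 32λ - 62.
No integer candidate from the rational root theorem (±divisors of 62) is a root, so the roots are irrational. The cubic discriminant is Δ = 202388 > 0, so there are three distinct real roots. p(-8) = -62 and p(-7) = 15 have opposite signs, so a root lies in (-8, -7); Newton's method refines it to λ ≈ -7.2377. p(-2) = 10 and p(-1) = -27 have opposite signs, so a root lies in (-2, -1); Newton's method refines it to λ ≈ -1.7258. p(4) = -62 and p(5) = 3 have opposite signs, so a root lies in (4, 5); Newton's method refines it to λ ≈ 4.9636. Check (Vieta): the three roots sum to -4, matching tr M = -4.
Thus the eigenvalues (to 4 decimals) are -7.2377 (modulus 7.2377); -1.7258 (modulus 1.7258); 4.9636 (modulus 4.9636). The spectral radius is the largest modulus: r(A) ≈ 7.2377. (Cross-check: r(A) ≤ ||A||_2 ≈ 9.8287; equality holds whenever A is normal, though it can also hold for some non-normal A.)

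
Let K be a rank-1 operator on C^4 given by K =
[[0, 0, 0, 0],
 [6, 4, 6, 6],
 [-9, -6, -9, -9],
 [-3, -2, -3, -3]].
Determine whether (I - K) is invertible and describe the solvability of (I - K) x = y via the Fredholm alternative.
(I - K) is invertible (det(I - K) = 9 ≠ 0), so for every y in C^4 the equation (I - K) x = y has a unique solution.

K has rank 1, so it is an outer product K = u v^T: every row of K is a multiple of one row vector. Reading off the entries, u = (0, -2, 3, 1) and v = (-3, -2, -3, -3) (row i of K equals u_i·v^T). A rank-one matrix u v^T satisfies K u = u (v·u) and kills the (3)-dimensional subspace v^⊥, so its characteristic polynomial is lambda^3 (lambda - v·u) with v·u = tr K = -8. Hence the eigenvalues of I - K are 1 (multiplicity 3) and 1 - (-8) = 9, so det(I - K) = 9. (Direct check: I - K =
[[1, 0, 0, 0],
 [-6, -3, -6, -6],
 [9, 6, 10, 9],
 [3, 2, 3, 4]]
has determinant 9.) The finite-dimensional Fredholm alternative says: either (I - K) is invertible, or ker(I - K) ≠ {0} and then range(I - K) = ker((I - K)^*)^⊥, with dim ker(I - K) = dim ker((I - K)^*). Since det(I - K) ≠ 0, 1 is not an eigenvalue of K and ker(I - K) = {0}, so we are in the first case: for every y there is a unique x = (I - K)^(-1) y. Explicitly, by the Sherman–Morrison formula, (I - u v^T)^(-1) = I + u v^T/(1 - v·u), i.e. (I - K)^(-1) = I + K/(9).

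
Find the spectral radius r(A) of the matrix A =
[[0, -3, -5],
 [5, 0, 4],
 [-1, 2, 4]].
r(A) ≈ 4.6036

The eigenvalues of A are the roots of its characteristic polynomial. With M = A (coefficients from the trace, the sum of principal 2x2 minors, and det A):
  p(λ) = det(λ I - M) = λ^3 - 4λ^2 + 2λ - 22.
No integer candidate from the rational root theorem (±divisors of 22) is a root, so the roots are irrational. The cubic discriminant is Δ = -15500 < 0, so there is one real root and a complex-conjugate pair. p(4) = -14 and p(5) = 13 have opposite signs, so a root lies in (4, 5); Newton's method refines it to λ ≈ 4.6036. Dividing out (λ - (4.6036)) leaves approximately λ^2 + 0.6036λ + 4.7788. For λ^2 + 0.6036λ + 4.7788 the discriminant is -18.751. It is negative, so the remaining roots are the complex-conjugate pair λ ≈ -0.3018 ± 2.1651i. Their product equals the constant term, so |λ|^2 ≈ 4.7788 and |λ| ≈ 2.1861.
Thus the eigenvalues (to 4 decimals) are 4.6036 (modulus 4.6036); -0.3018 ± 2.1651i (modulus 2.1861). The spectral radius is the largest modulus: r(A) ≈ 4.6036. (Cross-check: r(A) ≤ ||A||_2 ≈ 8.4387; equality holds whenever A is normal, though it can also hold for some non-normal A.)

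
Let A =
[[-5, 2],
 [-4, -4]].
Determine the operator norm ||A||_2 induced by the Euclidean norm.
||A||_2 = sqrt((61 + sqrt(585))/2) ≈ 6.5264 (= sqrt(largest eigenvalue of A^T A))

||A||_2 = sigma_max(A) = sqrt(lambda_max(A^T A)). Form the symmetric matrix M = A^T A =
[[41, 6],
 [6, 20]].
Its characteristic polynomial (trace, determinant of M give the coefficients) is
  p(λ) = det(λ I - M) = λ^2 - 61λ + 784.
For λ^2 - 61λ + 784 the discriminant is 585. It is nonnegative but not a perfect square, so the roots are real and irrational: λ = (61 ± sqrt(585))/2 ≈ 42.5934, 18.4066.
So the eigenvalues of A^T A are ≈ 18.4066, 42.5934 (all ≥ 0, as they must be for A^T A). The largest is λ_max = (61 + sqrt(585))/2 ≈ 42.5934, hence ||A||_2 = sqrt(λ_max) = sqrt((61 + sqrt(585))/2) ≈ 6.5264.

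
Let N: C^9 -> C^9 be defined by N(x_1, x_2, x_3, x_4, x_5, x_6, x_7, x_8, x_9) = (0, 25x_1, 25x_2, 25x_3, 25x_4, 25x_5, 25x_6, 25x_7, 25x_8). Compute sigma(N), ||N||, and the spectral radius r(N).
sigma(N) = {0}; ||N|| = 25; r(N) = 0. (N is nilpotent with N^9 = 0.)

On C^9, N is a strictly lower-triangular matrix with 25 on the subdiagonal and zeros elsewhere, so its characteristic polynomial is lambda^9 and every eigenvalue is 0: sigma(N) = {0}. For the operator norm, N e_i = 25e_{i+1} for i = 1, ..., 8 and N e_9 = 0, so the singular values of N are 25 (with multiplicity 8) and 0; hence ||N|| = 25. The spectral radius r(N) = max|lambda| = 0. Note ||N|| > r(N) — characteristic of non-normal nilpotent operators. Indeed N^9 = 0.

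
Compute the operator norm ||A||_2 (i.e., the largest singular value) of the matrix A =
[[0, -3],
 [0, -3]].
||A||_2 = sqrt(18) ≈ 4.2426 (= sqrt(largest eigenvalue of A^T A))

||A||_2 = sigma_max(A) = sqrt(lambda_max(A^T A)). Form the symmetric matrix M = A^T A =
[[0, 0],
 [0, 18]].
Its characteristic polynomial (trace, determinant of M give the coefficients) is
  p(λ) = det(λ I - M) = λ^2 - 18λ.
For λ^2 - 18λ the discriminant is 324. It is a perfect square (18^2), so the roots are rational: λ = (18 ± 18)/2 = 18, 0.
So the eigenvalues of A^T A are ≈ 0, 18 (all ≥ 0, as they must be for A^T A). The largest is λ_max = 18, hence ||A||_2 = sqrt(λ_max) = sqrt(18) ≈ 4.2426.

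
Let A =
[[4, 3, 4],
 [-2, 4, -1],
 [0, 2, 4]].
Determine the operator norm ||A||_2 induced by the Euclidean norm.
||A||_2 ≈ 7.417 (= sqrt(largest eigenvalue of A^T A))

||A||_2 = sigma_max(A) = sqrt(lambda_max(A^T A)). Form the symmetric matrix M = A^T A =
[[20, 4, 18],
 [4, 29, 16],
 [18, 16, 33]].
Its characteristic polynomial (trace, sum of principal 2x2 minors, determinant of M give the coefficients) is
  p(λ) = det(λ I - M) = λ^3 - 82λ^2 + 1601λ - 6400.
No integer candidate from the rational root theorem (±divisors of 6400) is a root, so the roots are irrational. The cubic discriminant is Δ = 722969920 > 0, so there are three distinct real roots. p(5) = -320 and p(6) = 470 have opposite signs, so a root lies in (5, 6); Newton's method refines it to λ ≈ 5.3854. p(21) = 320 and p(22) = -218 have opposite signs, so a root lies in (21, 22); Newton's method refines it to λ ≈ 21.6025. p(55) = -20 and p(56) = 1720 have opposite signs, so a root lies in (55, 56); Newton's method refines it to λ ≈ 55.0121. Check (Vieta): the three roots sum to 82, matching tr M = 82.
So the eigenvalues of A^T A are ≈ 5.3854, 21.6025, 55.0121 (all ≥ 0, as they must be for A^T A). The largest is λ_max ≈ 55.0121, hence ||A||_2 = sqrt(λ_max) ≈ 7.417.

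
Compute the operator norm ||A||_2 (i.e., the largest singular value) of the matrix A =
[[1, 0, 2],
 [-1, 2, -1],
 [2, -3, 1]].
||A||_2 ≈ 4.6227 (= sqrt(largest eigenvalue of A^T A))

||A||_2 = sigma_max(A) = sqrt(lambda_max(A^T A)). Form the symmetric matrix M = A^T A =
[[6, -8, 5],
 [-8, 13, -5],
 [5, -5, 6]].
Its characteristic polynomial (trace, sum of principal 2x2 minors, determinant of M give the coefficients) is
  p(λ) = det(λ I - M) = λ^3 - 25λ^2 + 78λ - 9.
No integer candidate from the rational root theorem (±divisors of 9) is a root, so the roots are irrational. The cubic discriminant is Δ = 1655505 > 0, so there are three distinct real roots. p(0) = -9 and p(1) = 45 have opposite signs, so a root lies in (0, 1); Newton's method refines it to λ ≈ 0.12. p(3) = 27 and p(4) = -33 have opposite signs, so a root lies in (3, 4); Newton's method refines it to λ ≈ 3.5103. p(21) = -135 and p(22) = 255 have opposite signs, so a root lies in (21, 22); Newton's method refines it to λ ≈ 21.3697. Check (Vieta): the three roots sum to 25, matching tr M = 25.
So the eigenvalues of A^T A are ≈ 0.12, 3.5103, 21.3697 (all ≥ 0, as they must be for A^T A). The largest is λ_max ≈ 21.3697, hence ||A||_2 = sqrt(λ_max) ≈ 4.6227.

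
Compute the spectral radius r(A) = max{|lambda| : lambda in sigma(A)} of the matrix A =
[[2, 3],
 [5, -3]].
r(A) = (1 + sqrt(85))/2 ≈ 5.1098

The eigenvalues of A are the roots of its characteristic polynomial. With M = A (coefficients from the trace and determinant):
  p(λ) = det(λ I - M) = λ^2 + λ - 21.
For λ^2 + λ - 21 the discriminant is 85. It is nonnegative but not a perfect square, so the roots are real and irrational: λ = (-1 ± sqrt(85))/2 ≈ 4.1098, -5.1098.
Thus the eigenvalues (to 4 decimals) are 4.1098 (modulus 4.1098); -5.1098 (modulus 5.1098). The spectral radius is the largest modulus: r(A) = (1 + sqrt(85))/2 ≈ 5.1098. (Cross-check: r(A) ≤ ||A||_2 ≈ 5.835; equality holds whenever A is normal, though it can also hold for some non-normal A.)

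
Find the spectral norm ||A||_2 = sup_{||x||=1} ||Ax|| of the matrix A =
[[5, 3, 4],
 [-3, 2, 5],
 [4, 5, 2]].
||A||_2 ≈ 9.6868 (= sqrt(largest eigenvalue of A^T A))

||A||_2 = sigma_max(A) = sqrt(lambda_max(A^T A)). Form the symmetric matrix M = A^T A =
[[50, 29, 13],
 [29, 38, 32],
 [13, 32, 45]].
Its characteristic polynomial (trace, sum of principal 2x2 minors, determinant of M give the coefficients) is
  p(λ) = det(λ I - M) = λ^3 - 133λ^2 + 3826λ - 14161.
No integer candidate from the rational root theorem (±divisors of 14161) is a root, so the roots are irrational. The cubic discriminant is Δ = 25941988649 > 0, so there are three distinct real roots. p(4) = -921 and p(5) = 1769 have opposite signs, so a root lies in (4, 5); Newton's method refines it to λ ≈ 4.3325. p(34) = 1479 and p(35) = -301 have opposite signs, so a root lies in (34, 35); Newton's method refines it to λ ≈ 34.8332. p(93) = -4303 and p(94) = 879 have opposite signs, so a root lies in (93, 94); Newton's method refines it to λ ≈ 93.8343. Check (Vieta): the three roots sum to 133, matching tr M = 133.
So the eigenvalues of A^T A are ≈ 4.3325, 34.8332, 93.8343 (all ≥ 0, as they must be for A^T A). The largest is λ_max ≈ 93.8343, hence ||A||_2 = sqrt(λ_max) ≈ 9.6868.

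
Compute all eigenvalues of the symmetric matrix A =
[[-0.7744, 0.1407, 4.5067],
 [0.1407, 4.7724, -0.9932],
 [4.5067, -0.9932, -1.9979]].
sigma(A) ≈ {-6, 3, 5}

A is real symmetric, so its spectrum consists of real eigenvalues. Expanding the characteristic polynomial of the displayed matrix gives
  det(λ I - A) = p(λ) = λ^3 + (-2)λ^2 + (-33)λ + (90.0015).
Solving p(λ) = 0 yields eigenvalues ≈ -6, 3, 5. (A is shown rounded to 4 decimals, so these recover the underlying integer eigenvalues to within that precision.)
Verification: the trace of A = 2 equals the sum of eigenvalues 2, and det(A) ≈ -90.0015 matches the eigenvalue product -90.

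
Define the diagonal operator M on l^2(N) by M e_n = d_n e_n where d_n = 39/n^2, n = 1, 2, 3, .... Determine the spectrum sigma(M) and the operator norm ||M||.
sigma(M) = {39/n^2 : n ≥ 1} ∪ {0}; ||M|| = 39

A bounded diagonal operator on l^2 with diagonal entries d_n has spectrum equal to the closure of {d_n : n ≥ 1}: every d_n is an eigenvalue (with eigenvector e_n), so {d_n} ⊂ sigma(M); the spectrum is closed, so its closure is too; and for lambda not in the closure, (M - lambda I) has bounded inverse (the diagonal entries 1/(d_n - lambda) are bounded). For our sequence d_n = 39/n^2, n = 1, 2, 3, ...:
  - {d_n} = {39/n^2 : n ≥ 1}; the only limit point is 0
  - closure = {39/n^2 : n ≥ 1} ∪ {0}
For the norm: a diagonal operator has ||M|| = sup_n |d_n|. Here d_n = 39/n^2 is positive and decreasing, so sup_n |d_n| = d_1 = 39. So ||M|| = 39.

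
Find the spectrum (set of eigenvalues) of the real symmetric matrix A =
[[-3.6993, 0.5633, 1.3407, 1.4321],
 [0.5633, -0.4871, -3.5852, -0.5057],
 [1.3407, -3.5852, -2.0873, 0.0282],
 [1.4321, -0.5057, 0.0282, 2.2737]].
sigma(A) ≈ {-6, -3, 2, 3}

A is real symmetric, so its spectrum consists of real eigenvalues. Expanding the characteristic polynomial of the displayed matrix gives
  det(λ I - A) = p(λ) = λ^4 + (4)λ^3 + (-21)λ^2 + (-36)λ + (108).
Solving p(λ) = 0 yields eigenvalues ≈ -6, -3, 2, 3. (A is shown rounded to 4 decimals, so these recover the underlying integer eigenvalues to within that precision.)
Verification: the trace of A = -4 equals the sum of eigenvalues -4, and det(A) ≈ 108.0006 matches the eigenvalue product 108.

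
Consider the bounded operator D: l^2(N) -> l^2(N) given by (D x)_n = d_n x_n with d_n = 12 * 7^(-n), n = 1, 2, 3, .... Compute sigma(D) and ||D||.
sigma(D) = {12 * 7^(-n) : n ≥ 1} ∪ {0}; ||D|| = 12/7

A bounded diagonal operator on l^2 with diagonal entries d_n has spectrum equal to the closure of {d_n : n ≥ 1}: every d_n is an eigenvalue (with eigenvector e_n), so {d_n} ⊂ sigma(D); the spectrum is closed, so its closure is too; and for lambda not in the closure, (D - lambda I) has bounded inverse (the diagonal entries 1/(d_n - lambda) are bounded). For our sequence d_n = 12 * 7^(-n), n = 1, 2, 3, ...:
  - {d_n} = {12 * 7^(-n) : n ≥ 1}; the only limit point is 0
  - closure = {12 * 7^(-n) : n ≥ 1} ∪ {0}
For the norm: a diagonal operator has ||D|| = sup_n |d_n|. Here d_n = 12 * 7^(-n) is positive and decreasing, so sup_n |d_n| = d_1 = 12/7. So ||D|| = 12/7.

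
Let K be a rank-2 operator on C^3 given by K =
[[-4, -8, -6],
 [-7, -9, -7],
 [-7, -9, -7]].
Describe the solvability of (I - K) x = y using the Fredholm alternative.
(I - K) is invertible (det(I - K) = -13 ≠ 0), so for every y in C^3 the equation (I - K) x = y has a unique solution.

K has rank 2 and factors as K = U V^T = u1 v1^T + u2 v2^T with u1 = (-2, -3, -3), v1 = (3, 1, 1), u2 = (-2, -2, -2), v2 = (-1, 3, 2) (multiplying out reproduces the displayed K). The nonzero eigenvalues of U V^T coincide with those of the 2 x 2 matrix G = V^T U = [[v1·u1, v1·u2], [v2·u1, v2·u2]] = [[-12, -10], [-13, -8]], and by the Sylvester determinant identity det(I_3 - U V^T) = det(I_2 - V^T U) = det([[13, 10], [13, 9]]) = (13)(9) - (10)(13) = -13. (Direct check: I - K =
[[5, 8, 6],
 [7, 10, 7],
 [7, 9, 8]]
has determinant -13.) The finite-dimensional Fredholm alternative says: either (I - K) is invertible, or ker(I - K) ≠ {0} and then range(I - K) = ker((I - K)^*)^⊥, with dim ker(I - K) = dim ker((I - K)^*). Since det(I - K) ≠ 0, 1 is not an eigenvalue of K and ker(I - K) = {0}, so we are in the first case: for every y there is a unique x = (I - K)^(-1) y. (Explicitly, by the Woodbury identity, (I - U V^T)^(-1) = I + U (I_2 - G)^(-1) V^T.)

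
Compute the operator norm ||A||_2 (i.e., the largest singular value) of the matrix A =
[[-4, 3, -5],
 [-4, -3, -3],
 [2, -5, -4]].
||A||_2 ≈ 8.3238 (= sqrt(largest eigenvalue of A^T A))

||A||_2 = sigma_max(A) = sqrt(lambda_max(A^T A)). Form the symmetric matrix M = A^T A =
[[36, -10, 24],
 [-10, 43, 14],
 [24, 14, 50]].
Its characteristic polynomial (trace, sum of principal 2x2 minors, determinant of M give the coefficients) is
  p(λ) = det(λ I - M) = λ^3 - 129λ^2 + 4626λ - 33856.
No integer candidate from the rational root theorem (±divisors of 33856) is a root, so the roots are irrational. The cubic discriminant is Δ = 2137305636 > 0, so there are three distinct real roots. p(9) = -1942 and p(10) = 504 have opposite signs, so a root lies in (9, 10); Newton's method refines it to λ ≈ 9.7871. p(49) = 738 and p(50) = -56 have opposite signs, so a root lies in (49, 50); Newton's method refines it to λ ≈ 49.9278. p(69) = -322 and p(70) = 864 have opposite signs, so a root lies in (69, 70); Newton's method refines it to λ ≈ 69.2851. Check (Vieta): the three roots sum to 129, matching tr M = 129.
So the eigenvalues of A^T A are ≈ 9.7871, 49.9278, 69.2851 (all ≥ 0, as they must be for A^T A). The largest is λ_max ≈ 69.2851, hence ||A||_2 = sqrt(λ_max) ≈ 8.3238.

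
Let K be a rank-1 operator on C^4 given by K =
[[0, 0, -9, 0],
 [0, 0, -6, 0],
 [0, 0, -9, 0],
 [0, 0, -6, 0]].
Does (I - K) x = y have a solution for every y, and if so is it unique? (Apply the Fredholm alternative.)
(I - K) is invertible (det(I - K) = 10 ≠ 0), so for every y in C^4 the equation (I - K) x = y has a unique solution.

K has rank 1, so it is an outer product K = u v^T: every row of K is a multiple of one row vector. Reading off the entries, u = (-3, -2, -3, -2) and v = (0, 0, 3, 0) (row i of K equals u_i·v^T). A rank-one matrix u v^T satisfies K u = u (v·u) and kills the (3)-dimensional subspace v^⊥, so its characteristic polynomial is lambda^3 (lambda - v·u) with v·u = tr K = -9. Hence the eigenvalues of I - K are 1 (multiplicity 3) and 1 - (-9) = 10, so det(I - K) = 10. (Direct check: I - K =
[[1, 0, 9, 0],
 [0, 1, 6, 0],
 [0, 0, 10, 0],
 [0, 0, 6, 1]]
has determinant 10.) The finite-dimensional Fredholm alternative says: either (I - K) is invertible, or ker(I - K) ≠ {0} and then range(I - K) = ker((I - K)^*)^⊥, with dim ker(I - K) = dim ker((I - K)^*). Since det(I - K) ≠ 0, 1 is not an eigenvalue of K and ker(I - K) = {0}, so we are in the first case: for every y there is a unique x = (I - K)^(-1) y. Explicitly, by the Sherman–Morrison formula, (I - u v^T)^(-1) = I + u v^T/(1 - v·u), i.e. (I - K)^(-1) = I + K/(10).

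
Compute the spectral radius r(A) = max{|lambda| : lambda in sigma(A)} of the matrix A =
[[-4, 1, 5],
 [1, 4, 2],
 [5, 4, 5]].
r(A) ≈ 9.0289

The eigenvalues of A are the roots of its characteristic polynomial. With M = A (coefficients from the trace, the sum of principal 2x2 minors, and det A):
  p(λ) = det(λ I - M) = λ^3 - 5λ^2 - 50λ + 123.
No integer candidate from the rational root theorem (±divisors of 123) is a root, so the roots are irrational. The cubic discriminant is Δ = 769017 > 0, so there are three distinct real roots. p(-7) = -115 and p(-6) = 27 have opposite signs, so a root lies in (-7, -6); Newton's method refines it to λ ≈ -6.2193. p(2) = 11 and p(3) = -45 have opposite signs, so a root lies in (2, 3); Newton's method refines it to λ ≈ 2.1904. p(9) = -3 and p(10) = 123 have opposite signs, so a root lies in (9, 10); Newton's method refines it to λ ≈ 9.0289. Check (Vieta): the three roots sum to 5, matching tr M = 5.
Thus the eigenvalues (to 4 decimals) are -6.2193 (modulus 6.2193); 2.1904 (modulus 2.1904); 9.0289 (modulus 9.0289). The spectral radius is the largest modulus: r(A) ≈ 9.0289. (Cross-check: r(A) ≤ ||A||_2 ≈ 9.2444; equality holds whenever A is normal, though it can also hold for some non-normal A.)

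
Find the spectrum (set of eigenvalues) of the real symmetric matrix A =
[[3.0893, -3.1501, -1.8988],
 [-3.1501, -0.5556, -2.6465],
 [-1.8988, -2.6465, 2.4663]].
sigma(A) ≈ {-4, 4, 5}

A is real symmetric, so its spectrum consists of real eigenvalues. Expanding the characteristic polynomial of the displayed matrix gives
  det(λ I - A) = p(λ) = λ^3 + (-5)λ^2 + (-16)λ + (80).
Solving p(λ) = 0 yields eigenvalues ≈ -4, 4, 5. (A is shown rounded to 4 decimals, so these recover the underlying integer eigenvalues to within that precision.)
Verification: the trace of A = 5 equals the sum of eigenvalues 5, and det(A) ≈ -80.0004 matches the eigenvalue product -80.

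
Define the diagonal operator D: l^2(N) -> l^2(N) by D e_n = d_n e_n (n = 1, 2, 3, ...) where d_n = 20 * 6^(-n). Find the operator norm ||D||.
||D|| = 10/3 (attained at n = 1)

For D diagonal, ||D|| = sup_n |d_n|. The sequence d_n = 20 * 6^(-n) is positive and strictly decreasing (ratio 6^(-1) < 1), so the supremum is d_1 = 20/6 = 10/3. Hence ||D|| = 10/3.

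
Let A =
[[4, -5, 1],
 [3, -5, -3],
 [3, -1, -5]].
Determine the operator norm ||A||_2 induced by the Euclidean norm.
||A||_2 ≈ 9.583 (= sqrt(largest eigenvalue of A^T A))

||A||_2 = sigma_max(A) = sqrt(lambda_max(A^T A)). Form the symmetric matrix M = A^T A =
[[34, -38, -20],
 [-38, 51, 15],
 [-20, 15, 35]].
Its characteristic polynomial (trace, sum of principal 2x2 minors, determinant of M give the coefficients) is
  p(λ) = det(λ I - M) = λ^3 - 120λ^2 + 2640λ - 4900.
No integer candidate from the rational root theorem (±divisors of 4900) is a root, so the roots are irrational. The cubic discriminant is Δ = 20187954000 > 0, so there are three distinct real roots. p(2) = -92 and p(3) = 1967 have opposite signs, so a root lies in (2, 3); Newton's method refines it to λ ≈ 2.0425. p(26) = 196 and p(27) = -1417 have opposite signs, so a root lies in (26, 27); Newton's method refines it to λ ≈ 26.1243. p(91) = -4809 and p(92) = 988 have opposite signs, so a root lies in (91, 92); Newton's method refines it to λ ≈ 91.8333. Check (Vieta): the three roots sum to 120, matching tr M = 120.
So the eigenvalues of A^T A are ≈ 2.0425, 26.1243, 91.8333 (all ≥ 0, as they must be for A^T A). The largest is λ_max ≈ 91.8333, hence ||A||_2 = sqrt(λ_max) ≈ 9.583.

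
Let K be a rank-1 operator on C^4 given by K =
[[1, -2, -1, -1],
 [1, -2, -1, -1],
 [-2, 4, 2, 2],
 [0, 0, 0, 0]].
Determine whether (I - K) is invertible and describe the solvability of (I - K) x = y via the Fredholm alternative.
(I - K) is singular (det(I - K) = 0, i.e. 1 ∈ sigma(K)). (I - K) x = y is solvable iff y ⊥ ker((I - K)^*) = span{(1, -2, -1, -1)}, i.e. iff y_1 - 2y_2 - y_3 - y_4 = 0. When solvable, the solutions are x = y + c·(1, 1, -2, 0), c arbitrary (ker(I - K) = span{(1, 1, -2, 0)}, dimension 1).

K has rank 1, so it is an outer product K = u v^T: every row of K is a multiple of one row vector. Reading off the entries, u = (1, 1, -2, 0) and v = (1, -2, -1, -1) (row i of K equals u_i·v^T). A rank-one matrix u v^T satisfies K u = u (v·u) and kills the (3)-dimensional subspace v^⊥, so its characteristic polynomial is lambda^3 (lambda - v·u) with v·u = tr K = 1. Hence the eigenvalues of I - K are 1 (multiplicity 3) and 1 - (1) = 0, so det(I - K) = 0. (Direct check: I - K =
[[0, 2, 1, 1],
 [-1, 3, 1, 1],
 [2, -4, -1, -2],
 [0, 0, 0, 1]]
has determinant 0.) So 1 is an eigenvalue of K and (I - K) is not invertible. The finite-dimensional Fredholm alternative says: either (I - K) is invertible, or ker(I - K) ≠ {0} and then range(I - K) = ker((I - K)^*)^⊥, with dim ker(I - K) = dim ker((I - K)^*). We are in the second case, so we need both kernels. Kernel of I - K: (I - K) u = u - u (v·u) = u - u = 0, so ker(I - K) = span{u} = span{(1, 1, -2, 0)} (it is exactly 1-dimensional because rank(I - K) = 3). Kernel of the adjoint: K is real, so (I - K)^* = I - K^T = I - v u^T, and (I - v u^T) v = v - v (u·v) = 0; hence ker((I - K)^*) = span{v} = span{(1, -2, -1, -1)}. Therefore (I - K) x = y is solvable iff <y, v> = 0, i.e. iff y_1 - 2y_2 - y_3 - y_4 = 0. When this holds, K y = u (v·y) = 0, so (I - K) y = y and x = y is a particular solution; the full solution set is the line x = y + c·u = y + c·(1, 1, -2, 0), c ∈ C.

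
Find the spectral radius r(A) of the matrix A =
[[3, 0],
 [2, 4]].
r(A) = 4

The eigenvalues of A are the roots of its characteristic polynomial. With M = A (coefficients from the trace and determinant):
  p(λ) = det(λ I - M) = λ^2 - 7λ + 12.
For λ^2 - 7λ + 12 the discriminant is 1. It is a perfect square (1^2), so the roots are rational: λ = (7 ± 1)/2 = 4, 3.
Thus the eigenvalues (to 4 decimals) are 4 (modulus 4); 3 (modulus 3). The spectral radius is the largest modulus: r(A) = 4. (Cross-check: r(A) ≤ ||A||_2 ≈ 4.7581; equality holds whenever A is normal, though it can also hold for some non-normal A.)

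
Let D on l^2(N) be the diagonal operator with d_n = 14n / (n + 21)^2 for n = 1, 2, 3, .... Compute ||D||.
||D|| = 1/6 (attained at n = 21)

For D diagonal, ||D|| = sup_n |d_n|. Treat f(x) = 14x / (x + 21)^2 for real x > 0. By the quotient rule, f'(x) = 14(21 - x)/(x + 21)^3, which is positive for x < 21 and negative for x > 21. So f has a unique maximum at x = 21, and since 21 is a positive integer, the supremum over n ≥ 1 is attained at n = 21: d_21 = 14·21/(21 + 21)^2 = 14·21/1764 = 1/6. Hence ||D|| = 1/6.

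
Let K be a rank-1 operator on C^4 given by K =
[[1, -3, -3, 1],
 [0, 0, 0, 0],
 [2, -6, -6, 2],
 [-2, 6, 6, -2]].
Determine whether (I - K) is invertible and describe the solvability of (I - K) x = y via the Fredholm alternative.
(I - K) is invertible (det(I - K) = 8 ≠ 0), so for every y in C^4 the equation (I - K) x = y has a unique solution.

K has rank 1, so it is an outer product K = u v^T: every row of K is a multiple of one row vector. Reading off the entries, u = (-1, 0, -2, 2) and v = (-1, 3, 3, -1) (row i of K equals u_i·v^T). A rank-one matrix u v^T satisfies K u = u (v·u) and kills the (3)-dimensional subspace v^⊥, so its characteristic polynomial is lambda^3 (lambda - v·u) with v·u = tr K = -7. Hence the eigenvalues of I - K are 1 (multiplicity 3) and 1 - (-7) = 8, so det(I - K) = 8. (Direct check: I - K =
[[0, 3, 3, -1],
 [0, 1, 0, 0],
 [-2, 6, 7, -2],
 [2, -6, -6, 3]]
has determinant 8.) The finite-dimensional Fredholm alternative says: either (I - K) is invertible, or ker(I - K) ≠ {0} and then range(I - K) = ker((I - K)^*)^⊥, with dim ker(I - K) = dim ker((I - K)^*). Since det(I - K) ≠ 0, 1 is not an eigenvalue of K and ker(I - K) = {0}, so we are in the first case: for every y there is a unique x = (I - K)^(-1) y. Explicitly, by the Sherman–Morrison formula, (I - u v^T)^(-1) = I + u v^T/(1 - v·u), i.e. (I - K)^(-1) = I + K/(8).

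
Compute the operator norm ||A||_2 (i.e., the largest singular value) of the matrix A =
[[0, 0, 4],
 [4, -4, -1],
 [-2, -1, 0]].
||A||_2 ≈ 5.8663 (= sqrt(largest eigenvalue of A^T A))

||A||_2 = sigma_max(A) = sqrt(lambda_max(A^T A)). Form the symmetric matrix M = A^T A =
[[20, -14, -4],
 [-14, 17, 4],
 [-4, 4, 17]].
Its characteristic polynomial (trace, sum of principal 2x2 minors, determinant of M give the coefficients) is
  p(λ) = det(λ I - M) = λ^3 - 54λ^2 + 741λ - 2304.
No integer candidate from the rational root theorem (±divisors of 2304) is a root, so the roots are irrational. The cubic discriminant is Δ = 38589264 > 0, so there are three distinct real roots. p(4) = -140 and p(5) = 176 have opposite signs, so a root lies in (4, 5); Newton's method refines it to λ ≈ 4.4119. p(15) = 36 and p(16) = -176 have opposite signs, so a root lies in (15, 16); Newton's method refines it to λ ≈ 15.1751. p(34) = -230 and p(35) = 356 have opposite signs, so a root lies in (34, 35); Newton's method refines it to λ ≈ 34.4129. Check (Vieta): the three roots sum to 54, matching tr M = 54.
So the eigenvalues of A^T A are ≈ 4.4119, 15.1751, 34.4129 (all ≥ 0, as they must be for A^T A). The largest is λ_max ≈ 34.4129, hence ||A||_2 = sqrt(λ_max) ≈ 5.8663.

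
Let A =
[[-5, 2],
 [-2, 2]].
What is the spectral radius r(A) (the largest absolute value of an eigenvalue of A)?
r(A) = (3 + sqrt(33))/2 ≈ 4.3723

The eigenvalues of A are the roots of its characteristic polynomial. With M = A (coefficients from the trace and determinant):
  p(λ) = det(λ I - M) = λ^2 + 3λ - 6.
For λ^2 + 3λ - 6 the discriminant is 33. It is nonnegative but not a perfect square, so the roots are real and irrational: λ = (-3 ± sqrt(33))/2 ≈ 1.3723, -4.3723.
Thus the eigenvalues (to 4 decimals) are 1.3723 (modulus 1.3723); -4.3723 (modulus 4.3723). The spectral radius is the largest modulus: r(A) = (3 + sqrt(33))/2 ≈ 4.3723. (Cross-check: r(A) ≤ ||A||_2 ≈ 6; equality holds whenever A is normal, though it can also hold for some non-normal A.)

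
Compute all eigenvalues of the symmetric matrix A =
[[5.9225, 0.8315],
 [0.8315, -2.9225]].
sigma(A) ≈ {-3, 6}

A is real symmetric, so its spectrum consists of real eigenvalues. Expanding the characteristic polynomial of the displayed matrix gives
  det(λ I - A) = p(λ) = λ^2 + (-3)λ + (-18).
Solving p(λ) = 0 yields eigenvalues ≈ -3, 6. (A is shown rounded to 4 decimals, so these recover the underlying integer eigenvalues to within that precision.)
Verification: the trace of A = 3 equals the sum of eigenvalues 3, and det(A) ≈ -17.9999 matches the eigenvalue product -18.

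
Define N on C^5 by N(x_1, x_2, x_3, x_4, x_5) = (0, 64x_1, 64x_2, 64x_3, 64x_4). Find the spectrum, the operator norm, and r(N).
sigma(N) = {0}; ||N|| = 64; r(N) = 0. (N is nilpotent with N^5 = 0.)

On C^5, N is a strictly lower-triangular matrix with 64 on the subdiagonal and zeros elsewhere, so its characteristic polynomial is lambda^5 and every eigenvalue is 0: sigma(N) = {0}. For the operator norm, N e_i = 64e_{i+1} for i = 1, ..., 4 and N e_5 = 0, so the singular values of N are 64 (with multiplicity 4) and 0; hence ||N|| = 64. The spectral radius r(N) = max|lambda| = 0. Note ||N|| > r(N) — characteristic of non-normal nilpotent operators. Indeed N^5 = 0.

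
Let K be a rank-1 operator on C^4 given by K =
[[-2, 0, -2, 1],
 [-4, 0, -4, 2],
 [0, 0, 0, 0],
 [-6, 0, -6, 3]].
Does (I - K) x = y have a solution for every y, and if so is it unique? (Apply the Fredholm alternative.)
(I - K) is singular (det(I - K) = 0, i.e. 1 ∈ sigma(K)). (I - K) x = y is solvable iff y ⊥ ker((I - K)^*) = span{(-2, 0, -2, 1)}, i.e. iff -2y_1 - 2y_3 + y_4 = 0. When solvable, the solutions are x = y + c·(1, 2, 0, 3), c arbitrary (ker(I - K) = span{(1, 2, 0, 3)}, dimension 1).

K has rank 1, so it is an outer product K = u v^T: every row of K is a multiple of one row vector. Reading off the entries, u = (1, 2, 0, 3) and v = (-2, 0, -2, 1) (row i of K equals u_i·v^T). A rank-one matrix u v^T satisfies K u = u (v·u) and kills the (3)-dimensional subspace v^⊥, so its characteristic polynomial is lambda^3 (lambda - v·u) with v·u = tr K = 1. Hence the eigenvalues of I - K are 1 (multiplicity 3) and 1 - (1) = 0, so det(I - K) = 0. (Direct check: I - K =
[[3, 0, 2, -1],
 [4, 1, 4, -2],
 [0, 0, 1, 0],
 [6, 0, 6, -2]]
has determinant 0.) So 1 is an eigenvalue of K and (I - K) is not invertible. The finite-dimensional Fredholm alternative says: either (I - K) is invertible, or ker(I - K) ≠ {0} and then range(I - K) = ker((I - K)^*)^⊥, with dim ker(I - K) = dim ker((I - K)^*). We are in the second case, so we need both kernels. Kernel of I - K: (I - K) u = u - u (v·u) = u - u = 0, so ker(I - K) = span{u} = span{(1, 2, 0, 3)} (it is exactly 1-dimensional because rank(I - K) = 3). Kernel of the adjoint: K is real, so (I - K)^* = I - K^T = I - v u^T, and (I - v u^T) v = v - v (u·v) = 0; hence ker((I - K)^*) = span{v} = span{(-2, 0, -2, 1)}. Therefore (I - K) x = y is solvable iff <y, v> = 0, i.e. iff -2y_1 - 2y_3 + y_4 = 0. When this holds, K y = u (v·y) = 0, so (I - K) y = y and x = y is a particular solution; the full solution set is the line x = y + c·u = y + c·(1, 2, 0, 3), c ∈ C.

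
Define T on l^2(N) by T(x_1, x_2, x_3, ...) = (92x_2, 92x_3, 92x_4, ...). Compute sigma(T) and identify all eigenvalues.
sigma(T) = closed disk {z in C : |z| ≤ 92}; sigma_p(T) = open disk {z in C : |z| < 92}

Note T = 92·V where V is the unit left shift (V x)_k = x_{k+1}; so sigma(T) = 92·sigma(V) and ||T|| = 92||V||. ||T x||^2 = 8464sum_{k≥2} |x_k|^2 ≤ 8464||x||^2, with equality on {x : x_1 = 0}, so ||T|| = 92. For any lambda with |lambda| < 92, set r = lambda/92 (|r| < 1); the vector x = (1, r, r^2, ...) is in l^2 and satisfies T x = 92(r, r^2, ...) = lambda x, so lambda is an eigenvalue. On the boundary |lambda| = 92 the geometric series diverges, so no l^2 eigenvector exists, but these lambda lie in the approximate point spectrum. Hence sigma(T) is the closed disk of radius 92 and sigma_p(T) is the open disk.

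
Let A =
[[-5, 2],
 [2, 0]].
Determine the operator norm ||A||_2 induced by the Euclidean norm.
||A||_2 = sqrt((33 + sqrt(1025))/2) ≈ 5.7016 (= sqrt(largest eigenvalue of A^T A))

||A||_2 = sigma_max(A) = sqrt(lambda_max(A^T A)). Form the symmetric matrix M = A^T A =
[[29, -10],
 [-10, 4]].
Its characteristic polynomial (trace, determinant of M give the coefficients) is
  p(λ) = det(λ I - M) = λ^2 - 33λ + 16.
For λ^2 - 33λ + 16 the discriminant is 1025. It is nonnegative but not a perfect square, so the roots are real and irrational: λ = (33 ± sqrt(1025))/2 ≈ 32.5078, 0.4922.
So the eigenvalues of A^T A are ≈ 0.4922, 32.5078 (all ≥ 0, as they must be for A^T A). The largest is λ_max = (33 + sqrt(1025))/2 ≈ 32.5078, hence ||A||_2 = sqrt(λ_max) = sqrt((33 + sqrt(1025))/2) ≈ 5.7016.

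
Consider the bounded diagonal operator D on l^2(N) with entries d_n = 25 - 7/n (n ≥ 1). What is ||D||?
||D|| = 25

For a diagonal operator on l^2 with entries d_n, ||D|| = sup_n |d_n|. Here d_1 = 18, d_2 = 43/2, ..., and d_n = 25 - 7/n increases monotonically toward 25. All terms lie in [18, 25), so |d_n| = d_n and the supremum is the limit 25, which is not attained by any individual d_n. Hence ||D|| = 25.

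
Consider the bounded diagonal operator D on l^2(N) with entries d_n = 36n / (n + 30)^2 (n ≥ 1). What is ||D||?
||D|| = 3/10 (attained at n = 30)

For D diagonal, ||D|| = sup_n |d_n|. Treat f(x) = 36x / (x + 30)^2 for real x > 0. By the quotient rule, f'(x) = 36(30 - x)/(x + 30)^3, which is positive for x < 30 and negative for x > 30. So f has a unique maximum at x = 30, and since 30 is a positive integer, the supremum over n ≥ 1 is attained at n = 30: d_30 = 36·30/(30 + 30)^2 = 36·30/3600 = 3/10. Hence ||D|| = 3/10.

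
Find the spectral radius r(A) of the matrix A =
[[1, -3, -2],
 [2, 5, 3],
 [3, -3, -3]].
r(A) ≈ 3.3305

The eigenvalues of A are the roots of its characteristic polynomial. With M = A (coefficients from the trace, the sum of principal 2x2 minors, and det A):
  p(λ) = det(λ I - M) = λ^3 - 3λ^2 + 8λ + 9.
No integer candidate from the rational root theorem (±divisors of 9) is a root, so the roots are irrational. The cubic discriminant is Δ = -6575 < 0, so there is one real root and a complex-conjugate pair. p(-1) = -3 and p(0) = 9 have opposite signs, so a root lies in (-1, 0); Newton's method refines it to λ ≈ -0.8114. Dividing out (λ - (-0.8114)) leaves approximately λ^2 - 3.8114λ + 11.0924. For λ^2 - 3.8114λ + 11.0924 the discriminant is -29.8431. It is negative, so the remaining roots are the complex-conjugate pair λ ≈ 1.9057 ± 2.7314i. Their product equals the constant term, so |λ|^2 ≈ 11.0924 and |λ| ≈ 3.3305.
Thus the eigenvalues (to 4 decimals) are -0.8114 (modulus 0.8114); 1.9057 ± 2.7314i (modulus 3.3305). The spectral radius is the largest modulus: r(A) ≈ 3.3305. (Cross-check: r(A) ≤ ||A||_2 ≈ 8.043; equality holds whenever A is normal, though it can also hold for some non-normal A.)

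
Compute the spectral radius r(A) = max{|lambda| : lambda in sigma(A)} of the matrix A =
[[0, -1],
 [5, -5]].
r(A) = (5 + sqrt(5))/2 ≈ 3.618

The eigenvalues of A are the roots of its characteristic polynomial. With M = A (coefficients from the trace and determinant):
  p(λ) = det(λ I - M) = λ^2 + 5λ + 5.
For λ^2 + 5λ + 5 the discriminant is 5. It is nonnegative but not a perfect square, so the roots are real and irrational: λ = (-5 ± sqrt(5))/2 ≈ -1.382, -3.618.
Thus the eigenvalues (to 4 decimals) are -1.382 (modulus 1.382); -3.618 (modulus 3.618). The spectral radius is the largest modulus: r(A) = (5 + sqrt(5))/2 ≈ 3.618. (Cross-check: r(A) ≤ ||A||_2 ≈ 7.1067; equality holds whenever A is normal, though it can also hold for some non-normal A.)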